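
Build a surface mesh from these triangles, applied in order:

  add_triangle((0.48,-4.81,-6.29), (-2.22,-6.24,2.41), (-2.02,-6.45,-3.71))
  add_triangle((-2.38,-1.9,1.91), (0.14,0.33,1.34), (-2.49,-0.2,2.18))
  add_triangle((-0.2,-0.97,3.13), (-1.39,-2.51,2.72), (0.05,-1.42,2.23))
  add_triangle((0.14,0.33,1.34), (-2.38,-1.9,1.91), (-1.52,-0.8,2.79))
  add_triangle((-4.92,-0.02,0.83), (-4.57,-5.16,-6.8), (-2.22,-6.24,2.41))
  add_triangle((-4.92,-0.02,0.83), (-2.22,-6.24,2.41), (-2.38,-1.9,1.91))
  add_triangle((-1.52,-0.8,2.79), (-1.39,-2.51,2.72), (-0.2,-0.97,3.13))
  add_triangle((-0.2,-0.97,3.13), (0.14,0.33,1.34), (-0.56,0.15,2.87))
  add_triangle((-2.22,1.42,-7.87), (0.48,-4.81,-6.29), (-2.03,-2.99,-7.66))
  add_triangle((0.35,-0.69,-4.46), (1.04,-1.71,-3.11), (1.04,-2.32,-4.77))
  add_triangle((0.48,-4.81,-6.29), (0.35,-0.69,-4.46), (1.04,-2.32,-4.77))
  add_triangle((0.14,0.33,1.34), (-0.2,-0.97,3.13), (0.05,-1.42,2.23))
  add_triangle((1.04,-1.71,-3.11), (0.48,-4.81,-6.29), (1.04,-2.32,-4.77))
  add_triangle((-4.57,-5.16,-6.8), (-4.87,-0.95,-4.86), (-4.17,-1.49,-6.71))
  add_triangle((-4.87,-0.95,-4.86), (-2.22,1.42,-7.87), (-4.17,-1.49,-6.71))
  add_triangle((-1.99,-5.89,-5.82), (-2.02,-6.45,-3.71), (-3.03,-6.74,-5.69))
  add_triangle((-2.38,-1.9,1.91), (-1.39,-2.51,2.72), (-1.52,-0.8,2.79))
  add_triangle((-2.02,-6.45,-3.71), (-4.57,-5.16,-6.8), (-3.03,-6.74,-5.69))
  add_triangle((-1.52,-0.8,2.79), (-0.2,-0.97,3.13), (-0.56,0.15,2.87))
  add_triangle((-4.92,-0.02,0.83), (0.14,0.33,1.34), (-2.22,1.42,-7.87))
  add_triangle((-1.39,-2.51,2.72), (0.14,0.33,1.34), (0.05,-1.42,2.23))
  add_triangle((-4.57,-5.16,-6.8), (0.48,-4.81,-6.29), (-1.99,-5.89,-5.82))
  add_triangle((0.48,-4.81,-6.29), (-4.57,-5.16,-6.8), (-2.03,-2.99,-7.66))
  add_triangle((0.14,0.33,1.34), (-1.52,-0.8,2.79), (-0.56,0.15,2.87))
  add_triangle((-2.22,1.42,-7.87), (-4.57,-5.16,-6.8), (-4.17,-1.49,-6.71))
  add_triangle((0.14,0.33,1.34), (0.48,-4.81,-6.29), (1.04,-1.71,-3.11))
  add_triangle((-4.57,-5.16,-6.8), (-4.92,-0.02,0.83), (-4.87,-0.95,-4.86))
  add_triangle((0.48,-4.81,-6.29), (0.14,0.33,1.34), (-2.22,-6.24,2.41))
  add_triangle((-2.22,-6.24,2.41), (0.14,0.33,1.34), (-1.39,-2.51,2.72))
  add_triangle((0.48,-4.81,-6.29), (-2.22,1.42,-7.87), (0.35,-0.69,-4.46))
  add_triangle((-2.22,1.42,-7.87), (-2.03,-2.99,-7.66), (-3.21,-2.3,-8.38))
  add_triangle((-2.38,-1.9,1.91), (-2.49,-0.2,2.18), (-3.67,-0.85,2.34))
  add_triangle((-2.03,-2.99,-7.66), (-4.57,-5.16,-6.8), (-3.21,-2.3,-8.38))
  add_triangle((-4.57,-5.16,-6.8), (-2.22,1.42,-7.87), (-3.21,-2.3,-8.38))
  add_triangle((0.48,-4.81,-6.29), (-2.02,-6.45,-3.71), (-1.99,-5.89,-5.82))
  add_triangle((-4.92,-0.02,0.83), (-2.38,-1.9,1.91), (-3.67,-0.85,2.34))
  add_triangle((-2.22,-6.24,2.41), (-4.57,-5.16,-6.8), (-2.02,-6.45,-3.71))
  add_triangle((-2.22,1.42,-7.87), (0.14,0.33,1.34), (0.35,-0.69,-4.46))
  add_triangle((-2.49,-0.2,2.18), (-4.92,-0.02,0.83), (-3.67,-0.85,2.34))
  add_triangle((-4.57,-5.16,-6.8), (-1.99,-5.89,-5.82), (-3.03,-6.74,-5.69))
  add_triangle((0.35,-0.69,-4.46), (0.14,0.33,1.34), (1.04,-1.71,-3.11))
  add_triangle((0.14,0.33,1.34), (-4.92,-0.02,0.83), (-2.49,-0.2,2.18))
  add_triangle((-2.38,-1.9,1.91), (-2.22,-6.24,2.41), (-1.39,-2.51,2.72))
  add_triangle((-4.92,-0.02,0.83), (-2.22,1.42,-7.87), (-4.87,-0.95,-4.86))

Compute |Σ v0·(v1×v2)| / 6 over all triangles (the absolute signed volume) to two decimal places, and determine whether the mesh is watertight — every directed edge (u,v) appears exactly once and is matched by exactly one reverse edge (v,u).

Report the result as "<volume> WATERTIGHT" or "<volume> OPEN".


Per-triangle v0·(v1×v2)/6:
  t1: +11.8039
  t2: +1.0142
  t3: +0.6299
  t4: -0.1023
  t5: +47.2646
  t6: +4.5524
  t7: +1.2078
  t8: +0.2688
  t9: +11.9082
  t10: +0.3280
  t11: +1.9146
  t12: +0.1606
  t13: +0.6436
  t14: +7.6001
  t15: +6.9383
  t16: +2.1198
  t17: +1.1353
  t18: +1.9714
  t19: +0.7148
  t20: +3.8250
  t21: -0.6063
  t22: +7.7812
  t23: +15.1889
  t24: -0.0603
  t25: +9.6836
  t26: +0.7543
  t27: +18.1784
  t28: +3.5356
  t29: +0.7997
  t30: +8.1198
  t31: +5.5062
  t32: +0.5791
  t33: +6.5957
  t34: +6.1709
  t35: +5.7441
  t36: +1.6345
  t37: +20.1456
  t38: +0.7394
  t39: +0.9372
  t40: +3.9486
  t41: +0.2965
  t42: +0.6877
  t43: +2.4944
  t44: +12.9463
Σ = +237.7002 → |volume| = 237.70

Directed edges: 132 total, each appears once with its reverse present → watertight.

237.70 WATERTIGHT


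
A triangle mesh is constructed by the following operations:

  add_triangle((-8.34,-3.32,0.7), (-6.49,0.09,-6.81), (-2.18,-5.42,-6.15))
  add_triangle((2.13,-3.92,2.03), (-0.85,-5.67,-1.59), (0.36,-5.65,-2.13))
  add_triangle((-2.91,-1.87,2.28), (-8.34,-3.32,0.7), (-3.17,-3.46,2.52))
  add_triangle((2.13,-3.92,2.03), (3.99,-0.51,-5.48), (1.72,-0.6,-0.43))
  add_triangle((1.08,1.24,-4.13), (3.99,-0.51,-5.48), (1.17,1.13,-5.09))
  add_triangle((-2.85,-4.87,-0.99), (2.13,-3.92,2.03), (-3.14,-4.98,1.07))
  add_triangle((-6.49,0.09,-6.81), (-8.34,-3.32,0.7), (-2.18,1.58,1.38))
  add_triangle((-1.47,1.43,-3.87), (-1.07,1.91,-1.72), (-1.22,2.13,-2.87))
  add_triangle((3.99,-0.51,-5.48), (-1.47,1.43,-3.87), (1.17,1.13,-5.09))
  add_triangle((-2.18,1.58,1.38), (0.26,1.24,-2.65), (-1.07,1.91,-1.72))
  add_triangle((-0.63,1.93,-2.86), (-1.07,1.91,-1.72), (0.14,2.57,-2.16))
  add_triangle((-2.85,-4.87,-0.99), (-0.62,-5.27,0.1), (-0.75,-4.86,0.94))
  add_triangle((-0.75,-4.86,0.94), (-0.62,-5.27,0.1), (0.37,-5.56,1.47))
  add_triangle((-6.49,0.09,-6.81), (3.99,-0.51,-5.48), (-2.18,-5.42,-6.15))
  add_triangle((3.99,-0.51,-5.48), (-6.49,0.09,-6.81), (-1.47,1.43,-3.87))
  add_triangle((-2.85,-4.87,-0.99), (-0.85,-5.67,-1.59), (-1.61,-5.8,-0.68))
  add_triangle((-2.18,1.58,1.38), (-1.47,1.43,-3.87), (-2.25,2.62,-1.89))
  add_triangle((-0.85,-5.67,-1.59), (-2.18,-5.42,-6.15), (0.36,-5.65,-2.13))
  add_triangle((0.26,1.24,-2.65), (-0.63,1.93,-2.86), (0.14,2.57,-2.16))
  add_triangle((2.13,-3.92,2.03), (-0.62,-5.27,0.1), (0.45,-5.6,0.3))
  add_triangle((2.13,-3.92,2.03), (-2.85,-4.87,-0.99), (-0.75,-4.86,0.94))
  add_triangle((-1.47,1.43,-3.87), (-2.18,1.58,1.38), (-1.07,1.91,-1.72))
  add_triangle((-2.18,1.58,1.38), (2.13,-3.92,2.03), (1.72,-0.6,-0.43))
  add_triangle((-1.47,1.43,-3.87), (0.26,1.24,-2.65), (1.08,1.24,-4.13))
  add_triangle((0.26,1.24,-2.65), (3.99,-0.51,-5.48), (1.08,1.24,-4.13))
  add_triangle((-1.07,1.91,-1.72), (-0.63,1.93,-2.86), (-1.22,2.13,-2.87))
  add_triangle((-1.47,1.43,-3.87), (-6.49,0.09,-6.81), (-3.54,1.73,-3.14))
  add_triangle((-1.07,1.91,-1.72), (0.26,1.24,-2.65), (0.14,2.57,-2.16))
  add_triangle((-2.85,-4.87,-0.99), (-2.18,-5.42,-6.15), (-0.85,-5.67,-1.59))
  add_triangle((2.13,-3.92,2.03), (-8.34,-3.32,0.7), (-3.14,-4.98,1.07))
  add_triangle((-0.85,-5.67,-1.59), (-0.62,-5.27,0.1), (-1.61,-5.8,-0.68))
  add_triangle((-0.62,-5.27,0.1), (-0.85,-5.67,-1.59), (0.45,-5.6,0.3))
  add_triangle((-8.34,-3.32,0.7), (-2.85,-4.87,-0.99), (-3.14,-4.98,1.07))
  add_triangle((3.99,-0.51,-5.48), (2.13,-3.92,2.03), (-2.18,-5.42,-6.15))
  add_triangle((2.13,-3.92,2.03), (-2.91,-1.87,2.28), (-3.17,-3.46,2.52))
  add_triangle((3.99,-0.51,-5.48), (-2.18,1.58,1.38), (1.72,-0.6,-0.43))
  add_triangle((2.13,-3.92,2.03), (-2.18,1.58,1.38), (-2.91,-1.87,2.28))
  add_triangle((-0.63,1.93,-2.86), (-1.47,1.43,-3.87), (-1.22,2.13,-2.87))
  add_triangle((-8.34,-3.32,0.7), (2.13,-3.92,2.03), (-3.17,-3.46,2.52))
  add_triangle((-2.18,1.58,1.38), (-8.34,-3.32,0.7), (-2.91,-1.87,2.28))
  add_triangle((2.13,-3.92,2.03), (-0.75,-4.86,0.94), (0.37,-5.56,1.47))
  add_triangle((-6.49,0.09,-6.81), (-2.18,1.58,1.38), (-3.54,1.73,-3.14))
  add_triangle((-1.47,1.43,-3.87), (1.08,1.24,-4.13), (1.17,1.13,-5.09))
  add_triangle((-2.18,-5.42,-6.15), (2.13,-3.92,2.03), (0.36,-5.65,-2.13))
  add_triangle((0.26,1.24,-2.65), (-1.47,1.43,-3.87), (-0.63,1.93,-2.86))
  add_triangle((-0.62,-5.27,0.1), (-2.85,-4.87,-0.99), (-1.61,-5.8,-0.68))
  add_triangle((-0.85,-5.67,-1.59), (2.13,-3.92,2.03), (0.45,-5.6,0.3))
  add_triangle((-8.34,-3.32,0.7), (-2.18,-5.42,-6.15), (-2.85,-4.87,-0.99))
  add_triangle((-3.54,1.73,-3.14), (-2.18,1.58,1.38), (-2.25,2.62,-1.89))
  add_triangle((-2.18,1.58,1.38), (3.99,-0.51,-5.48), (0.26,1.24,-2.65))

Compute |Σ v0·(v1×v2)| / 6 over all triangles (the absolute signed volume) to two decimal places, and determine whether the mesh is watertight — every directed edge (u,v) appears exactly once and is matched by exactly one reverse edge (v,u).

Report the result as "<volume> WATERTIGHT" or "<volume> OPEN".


344.28 OPEN

Per-triangle v0·(v1×v2)/6:
  t1: +70.0721
  t2: +4.9705
  t3: +3.9905
  t4: +3.4346
  t5: +0.9398
  t6: +7.9951
  t7: +29.4726
  t8: +0.1807
  t9: +2.1339
  t10: +0.2197
  t11: +0.5864
  t12: +1.8650
  t13: +0.9762
  t14: +55.0890
  t15: +15.8839
  t16: +1.6332
  t17: -1.2864
  t18: +5.9862
  t19: +0.6083
  t20: +1.4637
  t21: -2.1181
  t22: +1.6612
  t23: +1.3625
  t24: +0.6793
  t25: +0.1397
  t26: +0.1463
  t27: +5.1079
  t28: -0.8180
  t29: +9.7611
  t30: +6.1072
  t31: +1.2562
  t32: +1.6222
  t33: +10.5605
  t34: +40.9603
  t35: +2.4596
  t36: +1.2642
  t37: +4.5061
  t38: +0.3879
  t39: +8.1892
  t40: +8.1106
  t41: +0.3909
  t42: +5.7050
  t43: +0.7101
  t44: -1.0705
  t45: +0.6366
  t46: +0.6982
  t47: +0.9902
  t48: +25.1048
  t49: +2.9404
  t50: +0.6176
Σ = +344.2843 → |volume| = 344.28

Directed edges: 150 total; 6 unmatched, e.g. (-0.62,-5.27,0.1)→(0.37,-5.56,1.47) → open.


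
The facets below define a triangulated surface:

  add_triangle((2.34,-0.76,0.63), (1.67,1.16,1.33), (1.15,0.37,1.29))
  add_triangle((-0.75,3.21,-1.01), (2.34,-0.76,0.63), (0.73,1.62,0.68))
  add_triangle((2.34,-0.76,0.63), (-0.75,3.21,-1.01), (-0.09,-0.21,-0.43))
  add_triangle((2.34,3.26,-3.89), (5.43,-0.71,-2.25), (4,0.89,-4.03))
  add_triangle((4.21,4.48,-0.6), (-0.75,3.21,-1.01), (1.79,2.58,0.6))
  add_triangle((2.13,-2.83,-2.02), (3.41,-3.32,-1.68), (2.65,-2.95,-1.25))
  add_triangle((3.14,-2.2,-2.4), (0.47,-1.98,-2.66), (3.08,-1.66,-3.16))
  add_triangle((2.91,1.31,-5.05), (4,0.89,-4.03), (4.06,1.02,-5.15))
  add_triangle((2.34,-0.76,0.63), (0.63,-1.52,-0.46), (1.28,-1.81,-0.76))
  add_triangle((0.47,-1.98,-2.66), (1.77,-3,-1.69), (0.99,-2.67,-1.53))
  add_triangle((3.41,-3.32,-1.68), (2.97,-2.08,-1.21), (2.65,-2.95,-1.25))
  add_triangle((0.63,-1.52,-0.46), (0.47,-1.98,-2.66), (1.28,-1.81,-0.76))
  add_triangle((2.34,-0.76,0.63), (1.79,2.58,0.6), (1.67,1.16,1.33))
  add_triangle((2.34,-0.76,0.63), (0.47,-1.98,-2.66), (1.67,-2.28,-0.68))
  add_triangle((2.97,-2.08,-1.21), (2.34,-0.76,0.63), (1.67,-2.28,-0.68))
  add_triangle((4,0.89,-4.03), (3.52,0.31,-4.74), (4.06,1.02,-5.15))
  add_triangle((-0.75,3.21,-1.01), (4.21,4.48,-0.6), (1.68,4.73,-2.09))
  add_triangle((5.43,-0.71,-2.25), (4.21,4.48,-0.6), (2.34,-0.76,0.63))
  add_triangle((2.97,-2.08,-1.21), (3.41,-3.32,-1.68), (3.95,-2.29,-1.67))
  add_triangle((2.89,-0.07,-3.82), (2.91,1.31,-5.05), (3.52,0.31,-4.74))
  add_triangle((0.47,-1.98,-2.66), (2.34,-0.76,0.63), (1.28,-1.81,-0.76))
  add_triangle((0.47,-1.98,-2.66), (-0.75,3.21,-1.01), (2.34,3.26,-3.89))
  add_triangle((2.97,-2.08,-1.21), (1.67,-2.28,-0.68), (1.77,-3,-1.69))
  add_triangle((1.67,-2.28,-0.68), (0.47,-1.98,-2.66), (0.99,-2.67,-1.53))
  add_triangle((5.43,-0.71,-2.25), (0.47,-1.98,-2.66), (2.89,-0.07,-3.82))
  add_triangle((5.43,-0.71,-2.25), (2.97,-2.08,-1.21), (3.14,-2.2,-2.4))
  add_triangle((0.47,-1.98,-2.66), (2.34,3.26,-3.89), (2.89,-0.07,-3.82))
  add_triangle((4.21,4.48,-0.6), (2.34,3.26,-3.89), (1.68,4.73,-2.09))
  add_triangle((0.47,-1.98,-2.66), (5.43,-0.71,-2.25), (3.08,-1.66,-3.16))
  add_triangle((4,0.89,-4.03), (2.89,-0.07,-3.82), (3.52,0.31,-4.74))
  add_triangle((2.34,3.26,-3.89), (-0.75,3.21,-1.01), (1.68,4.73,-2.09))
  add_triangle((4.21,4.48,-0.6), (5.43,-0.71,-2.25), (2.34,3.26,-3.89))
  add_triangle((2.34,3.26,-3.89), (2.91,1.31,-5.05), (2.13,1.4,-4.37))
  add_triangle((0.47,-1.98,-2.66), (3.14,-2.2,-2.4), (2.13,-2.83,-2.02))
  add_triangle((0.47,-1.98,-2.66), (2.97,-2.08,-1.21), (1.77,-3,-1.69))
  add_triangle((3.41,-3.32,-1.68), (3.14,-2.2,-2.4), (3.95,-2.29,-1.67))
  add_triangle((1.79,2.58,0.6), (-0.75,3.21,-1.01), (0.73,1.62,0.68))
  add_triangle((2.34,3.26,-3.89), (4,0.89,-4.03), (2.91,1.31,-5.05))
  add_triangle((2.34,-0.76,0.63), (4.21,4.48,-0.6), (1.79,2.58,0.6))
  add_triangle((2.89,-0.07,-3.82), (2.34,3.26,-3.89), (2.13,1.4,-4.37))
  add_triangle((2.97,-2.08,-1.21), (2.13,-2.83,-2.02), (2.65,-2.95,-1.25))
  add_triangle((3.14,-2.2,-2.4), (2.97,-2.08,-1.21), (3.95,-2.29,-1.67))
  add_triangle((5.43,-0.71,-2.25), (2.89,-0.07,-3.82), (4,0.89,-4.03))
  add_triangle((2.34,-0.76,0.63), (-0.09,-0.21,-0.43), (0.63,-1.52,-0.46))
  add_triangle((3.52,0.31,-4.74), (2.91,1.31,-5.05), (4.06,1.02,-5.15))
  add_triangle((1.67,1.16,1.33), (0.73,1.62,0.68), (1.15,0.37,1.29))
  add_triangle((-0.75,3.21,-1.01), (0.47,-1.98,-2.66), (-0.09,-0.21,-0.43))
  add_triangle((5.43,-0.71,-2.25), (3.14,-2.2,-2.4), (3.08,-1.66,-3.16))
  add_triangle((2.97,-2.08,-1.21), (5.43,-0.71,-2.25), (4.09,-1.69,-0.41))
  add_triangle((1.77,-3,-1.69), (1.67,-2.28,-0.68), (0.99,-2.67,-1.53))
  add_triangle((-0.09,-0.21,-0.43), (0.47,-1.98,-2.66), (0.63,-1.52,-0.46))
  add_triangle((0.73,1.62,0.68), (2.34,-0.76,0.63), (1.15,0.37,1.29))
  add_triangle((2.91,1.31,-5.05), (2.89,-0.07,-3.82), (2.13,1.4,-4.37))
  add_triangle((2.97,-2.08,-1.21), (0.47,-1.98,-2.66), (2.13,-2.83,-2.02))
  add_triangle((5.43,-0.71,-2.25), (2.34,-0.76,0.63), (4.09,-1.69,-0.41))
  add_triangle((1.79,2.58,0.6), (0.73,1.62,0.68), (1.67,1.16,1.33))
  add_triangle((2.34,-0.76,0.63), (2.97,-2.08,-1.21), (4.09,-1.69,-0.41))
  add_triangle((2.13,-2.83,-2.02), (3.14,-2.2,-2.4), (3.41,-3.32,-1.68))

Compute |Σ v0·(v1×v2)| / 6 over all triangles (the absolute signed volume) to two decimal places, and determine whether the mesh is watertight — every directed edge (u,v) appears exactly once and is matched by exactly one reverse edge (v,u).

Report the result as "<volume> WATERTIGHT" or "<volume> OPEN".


81.14 WATERTIGHT

Per-triangle v0·(v1×v2)/6:
  t1: +0.3956
  t2: -1.1446
  t3: -0.5448
  t4: +3.9221
  t5: +2.9340
  t6: +0.2280
  t7: +1.2957
  t8: +0.3033
  t9: +0.2243
  t10: +0.4430
  t11: +0.0789
  t12: +0.2954
  t13: +1.0071
  t14: -1.0833
  t15: +0.8705
  t16: +0.4271
  t17: +2.8987
  t18: +7.7526
  t19: +0.0966
  t20: +0.1711
  t21: +0.7280
  t22: +5.4365
  t23: +0.5329
  t24: -0.4861
  t25: +5.2403
  t26: +1.7158
  t27: +4.0127
  t28: +6.3426
  t29: -0.4657
  t30: +0.2808
  t31: +3.2694
  t32: +16.9888
  t33: +0.7574
  t34: +1.2720
  t35: +1.3593
  t36: +0.8887
  t37: +0.6858
  t38: +3.1914
  t39: +2.4065
  t40: -1.9262
  t41: -0.5112
  t42: -0.2643
  t43: +2.6925
  t44: -0.1494
  t45: +0.6358
  t46: +0.1277
  t47: +0.2462
  t48: +1.8003
  t49: +1.9453
  t50: +0.1727
  t51: +0.0599
  t52: -0.5699
  t53: +0.1922
  t54: -0.6937
  t55: +1.1444
  t56: +0.2924
  t57: +0.3739
  t58: +0.8394
Σ = +81.1363 → |volume| = 81.14

Directed edges: 174 total, each appears once with its reverse present → watertight.


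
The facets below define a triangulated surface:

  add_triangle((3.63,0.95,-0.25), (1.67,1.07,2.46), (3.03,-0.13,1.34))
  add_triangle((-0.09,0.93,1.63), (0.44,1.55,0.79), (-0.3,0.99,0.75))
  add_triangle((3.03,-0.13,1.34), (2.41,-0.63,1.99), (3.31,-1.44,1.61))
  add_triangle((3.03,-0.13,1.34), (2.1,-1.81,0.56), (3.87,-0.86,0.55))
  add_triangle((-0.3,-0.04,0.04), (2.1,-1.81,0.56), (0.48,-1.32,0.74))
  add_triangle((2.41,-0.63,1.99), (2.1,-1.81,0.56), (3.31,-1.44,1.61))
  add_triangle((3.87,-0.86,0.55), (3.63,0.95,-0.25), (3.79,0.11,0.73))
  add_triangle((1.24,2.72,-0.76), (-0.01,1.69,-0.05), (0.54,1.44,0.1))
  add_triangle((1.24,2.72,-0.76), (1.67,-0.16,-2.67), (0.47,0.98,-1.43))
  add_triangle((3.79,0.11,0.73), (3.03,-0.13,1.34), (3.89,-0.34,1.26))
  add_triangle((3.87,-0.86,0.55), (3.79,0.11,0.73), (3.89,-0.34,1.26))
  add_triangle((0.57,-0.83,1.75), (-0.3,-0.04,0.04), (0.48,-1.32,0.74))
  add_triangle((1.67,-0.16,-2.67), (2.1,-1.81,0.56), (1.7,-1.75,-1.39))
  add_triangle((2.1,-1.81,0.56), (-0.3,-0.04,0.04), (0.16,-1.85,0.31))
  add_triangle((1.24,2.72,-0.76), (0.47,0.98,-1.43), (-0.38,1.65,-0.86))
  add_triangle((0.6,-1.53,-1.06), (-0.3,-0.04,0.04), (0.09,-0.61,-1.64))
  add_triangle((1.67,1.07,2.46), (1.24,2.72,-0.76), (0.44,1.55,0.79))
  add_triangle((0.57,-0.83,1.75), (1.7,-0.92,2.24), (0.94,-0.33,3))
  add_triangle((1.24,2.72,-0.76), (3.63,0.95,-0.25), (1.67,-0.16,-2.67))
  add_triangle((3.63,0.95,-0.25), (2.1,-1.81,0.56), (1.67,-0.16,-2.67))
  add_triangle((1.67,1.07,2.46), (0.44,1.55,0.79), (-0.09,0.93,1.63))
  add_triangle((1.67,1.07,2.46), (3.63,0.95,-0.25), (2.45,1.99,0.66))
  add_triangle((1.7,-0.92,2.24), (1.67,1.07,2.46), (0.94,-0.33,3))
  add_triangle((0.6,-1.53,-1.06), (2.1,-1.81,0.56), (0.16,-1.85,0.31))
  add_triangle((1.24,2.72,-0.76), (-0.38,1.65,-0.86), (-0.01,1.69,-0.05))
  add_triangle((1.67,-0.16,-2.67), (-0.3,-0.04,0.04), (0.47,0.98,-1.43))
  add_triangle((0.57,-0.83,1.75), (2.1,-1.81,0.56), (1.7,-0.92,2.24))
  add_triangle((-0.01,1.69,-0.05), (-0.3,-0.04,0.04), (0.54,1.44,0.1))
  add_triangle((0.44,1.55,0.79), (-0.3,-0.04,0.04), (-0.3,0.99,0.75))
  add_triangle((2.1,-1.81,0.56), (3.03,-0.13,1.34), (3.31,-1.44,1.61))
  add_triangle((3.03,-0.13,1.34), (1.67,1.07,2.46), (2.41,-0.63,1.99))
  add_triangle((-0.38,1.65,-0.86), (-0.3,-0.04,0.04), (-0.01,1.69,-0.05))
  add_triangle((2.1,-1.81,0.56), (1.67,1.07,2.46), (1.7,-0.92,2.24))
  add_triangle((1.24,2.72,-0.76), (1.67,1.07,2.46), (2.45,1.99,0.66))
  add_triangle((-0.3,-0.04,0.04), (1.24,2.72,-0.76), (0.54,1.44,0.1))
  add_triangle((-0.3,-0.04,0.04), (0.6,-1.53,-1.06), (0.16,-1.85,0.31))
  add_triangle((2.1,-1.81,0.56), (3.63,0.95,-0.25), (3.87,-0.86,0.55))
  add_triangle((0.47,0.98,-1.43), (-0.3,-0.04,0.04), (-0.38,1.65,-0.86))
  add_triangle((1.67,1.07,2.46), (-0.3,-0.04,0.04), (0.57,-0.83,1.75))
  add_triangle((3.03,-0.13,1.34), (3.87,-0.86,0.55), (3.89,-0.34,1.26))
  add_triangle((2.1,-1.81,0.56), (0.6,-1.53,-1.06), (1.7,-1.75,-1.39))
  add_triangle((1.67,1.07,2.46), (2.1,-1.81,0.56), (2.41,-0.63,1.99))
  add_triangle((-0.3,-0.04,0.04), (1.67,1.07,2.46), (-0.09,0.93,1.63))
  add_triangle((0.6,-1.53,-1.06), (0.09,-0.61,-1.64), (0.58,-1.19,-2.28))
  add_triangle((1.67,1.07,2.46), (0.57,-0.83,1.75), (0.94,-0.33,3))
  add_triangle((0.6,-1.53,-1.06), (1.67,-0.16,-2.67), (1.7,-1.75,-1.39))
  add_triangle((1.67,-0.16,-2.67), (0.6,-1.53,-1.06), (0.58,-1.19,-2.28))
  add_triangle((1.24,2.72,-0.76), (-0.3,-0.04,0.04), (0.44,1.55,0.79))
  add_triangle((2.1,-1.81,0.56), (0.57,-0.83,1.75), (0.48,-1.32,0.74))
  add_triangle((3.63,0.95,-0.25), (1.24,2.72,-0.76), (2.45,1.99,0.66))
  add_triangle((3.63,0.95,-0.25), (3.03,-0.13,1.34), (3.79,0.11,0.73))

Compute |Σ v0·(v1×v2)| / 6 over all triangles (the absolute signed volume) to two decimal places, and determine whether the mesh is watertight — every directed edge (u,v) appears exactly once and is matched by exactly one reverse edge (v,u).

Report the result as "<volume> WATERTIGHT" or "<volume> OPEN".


Per-triangle v0·(v1×v2)/6:
  t1: +2.0309
  t2: +0.1511
  t3: +0.5669
  t4: +0.8796
  t5: +0.0259
  t6: +0.2979
  t7: +0.6872
  t8: +0.1554
  t9: +0.8849
  t10: +0.1461
  t11: +0.3696
  t12: +0.0899
  t13: +1.1359
  t14: +0.0440
  t15: +0.5976
  t16: +0.1006
  t17: +0.9890
  t18: +0.3109
  t19: +3.9465
  t20: +3.9019
  t21: +0.5831
  t22: +1.7839
  t23: +0.9719
  t24: +0.8258
  t25: +0.3579
  t26: +0.1384
  t27: +0.5168
  t28: +0.0181
  t29: +0.0092
  t30: +0.3686
  t31: +0.9906
  t32: +0.0726
  t33: +1.1847
  t34: +1.2779
  t35: -0.0626
  t36: +0.1184
  t37: +0.3673
  t38: +0.0745
  t39: +0.1989
  t40: +0.0598
  t41: +0.5319
  t42: -0.1629
  t43: +0.0578
  t44: +0.0906
  t45: -0.3011
  t46: +0.5888
  t47: +0.5226
  t48: +0.1527
  t49: +0.4343
  t50: +1.7516
  t51: +0.2729
Σ = +31.1067 → |volume| = 31.11

Directed edges: 153 total; 7 unmatched, e.g. (-0.3,0.99,0.75)→(-0.09,0.93,1.63) → open.

31.11 OPEN


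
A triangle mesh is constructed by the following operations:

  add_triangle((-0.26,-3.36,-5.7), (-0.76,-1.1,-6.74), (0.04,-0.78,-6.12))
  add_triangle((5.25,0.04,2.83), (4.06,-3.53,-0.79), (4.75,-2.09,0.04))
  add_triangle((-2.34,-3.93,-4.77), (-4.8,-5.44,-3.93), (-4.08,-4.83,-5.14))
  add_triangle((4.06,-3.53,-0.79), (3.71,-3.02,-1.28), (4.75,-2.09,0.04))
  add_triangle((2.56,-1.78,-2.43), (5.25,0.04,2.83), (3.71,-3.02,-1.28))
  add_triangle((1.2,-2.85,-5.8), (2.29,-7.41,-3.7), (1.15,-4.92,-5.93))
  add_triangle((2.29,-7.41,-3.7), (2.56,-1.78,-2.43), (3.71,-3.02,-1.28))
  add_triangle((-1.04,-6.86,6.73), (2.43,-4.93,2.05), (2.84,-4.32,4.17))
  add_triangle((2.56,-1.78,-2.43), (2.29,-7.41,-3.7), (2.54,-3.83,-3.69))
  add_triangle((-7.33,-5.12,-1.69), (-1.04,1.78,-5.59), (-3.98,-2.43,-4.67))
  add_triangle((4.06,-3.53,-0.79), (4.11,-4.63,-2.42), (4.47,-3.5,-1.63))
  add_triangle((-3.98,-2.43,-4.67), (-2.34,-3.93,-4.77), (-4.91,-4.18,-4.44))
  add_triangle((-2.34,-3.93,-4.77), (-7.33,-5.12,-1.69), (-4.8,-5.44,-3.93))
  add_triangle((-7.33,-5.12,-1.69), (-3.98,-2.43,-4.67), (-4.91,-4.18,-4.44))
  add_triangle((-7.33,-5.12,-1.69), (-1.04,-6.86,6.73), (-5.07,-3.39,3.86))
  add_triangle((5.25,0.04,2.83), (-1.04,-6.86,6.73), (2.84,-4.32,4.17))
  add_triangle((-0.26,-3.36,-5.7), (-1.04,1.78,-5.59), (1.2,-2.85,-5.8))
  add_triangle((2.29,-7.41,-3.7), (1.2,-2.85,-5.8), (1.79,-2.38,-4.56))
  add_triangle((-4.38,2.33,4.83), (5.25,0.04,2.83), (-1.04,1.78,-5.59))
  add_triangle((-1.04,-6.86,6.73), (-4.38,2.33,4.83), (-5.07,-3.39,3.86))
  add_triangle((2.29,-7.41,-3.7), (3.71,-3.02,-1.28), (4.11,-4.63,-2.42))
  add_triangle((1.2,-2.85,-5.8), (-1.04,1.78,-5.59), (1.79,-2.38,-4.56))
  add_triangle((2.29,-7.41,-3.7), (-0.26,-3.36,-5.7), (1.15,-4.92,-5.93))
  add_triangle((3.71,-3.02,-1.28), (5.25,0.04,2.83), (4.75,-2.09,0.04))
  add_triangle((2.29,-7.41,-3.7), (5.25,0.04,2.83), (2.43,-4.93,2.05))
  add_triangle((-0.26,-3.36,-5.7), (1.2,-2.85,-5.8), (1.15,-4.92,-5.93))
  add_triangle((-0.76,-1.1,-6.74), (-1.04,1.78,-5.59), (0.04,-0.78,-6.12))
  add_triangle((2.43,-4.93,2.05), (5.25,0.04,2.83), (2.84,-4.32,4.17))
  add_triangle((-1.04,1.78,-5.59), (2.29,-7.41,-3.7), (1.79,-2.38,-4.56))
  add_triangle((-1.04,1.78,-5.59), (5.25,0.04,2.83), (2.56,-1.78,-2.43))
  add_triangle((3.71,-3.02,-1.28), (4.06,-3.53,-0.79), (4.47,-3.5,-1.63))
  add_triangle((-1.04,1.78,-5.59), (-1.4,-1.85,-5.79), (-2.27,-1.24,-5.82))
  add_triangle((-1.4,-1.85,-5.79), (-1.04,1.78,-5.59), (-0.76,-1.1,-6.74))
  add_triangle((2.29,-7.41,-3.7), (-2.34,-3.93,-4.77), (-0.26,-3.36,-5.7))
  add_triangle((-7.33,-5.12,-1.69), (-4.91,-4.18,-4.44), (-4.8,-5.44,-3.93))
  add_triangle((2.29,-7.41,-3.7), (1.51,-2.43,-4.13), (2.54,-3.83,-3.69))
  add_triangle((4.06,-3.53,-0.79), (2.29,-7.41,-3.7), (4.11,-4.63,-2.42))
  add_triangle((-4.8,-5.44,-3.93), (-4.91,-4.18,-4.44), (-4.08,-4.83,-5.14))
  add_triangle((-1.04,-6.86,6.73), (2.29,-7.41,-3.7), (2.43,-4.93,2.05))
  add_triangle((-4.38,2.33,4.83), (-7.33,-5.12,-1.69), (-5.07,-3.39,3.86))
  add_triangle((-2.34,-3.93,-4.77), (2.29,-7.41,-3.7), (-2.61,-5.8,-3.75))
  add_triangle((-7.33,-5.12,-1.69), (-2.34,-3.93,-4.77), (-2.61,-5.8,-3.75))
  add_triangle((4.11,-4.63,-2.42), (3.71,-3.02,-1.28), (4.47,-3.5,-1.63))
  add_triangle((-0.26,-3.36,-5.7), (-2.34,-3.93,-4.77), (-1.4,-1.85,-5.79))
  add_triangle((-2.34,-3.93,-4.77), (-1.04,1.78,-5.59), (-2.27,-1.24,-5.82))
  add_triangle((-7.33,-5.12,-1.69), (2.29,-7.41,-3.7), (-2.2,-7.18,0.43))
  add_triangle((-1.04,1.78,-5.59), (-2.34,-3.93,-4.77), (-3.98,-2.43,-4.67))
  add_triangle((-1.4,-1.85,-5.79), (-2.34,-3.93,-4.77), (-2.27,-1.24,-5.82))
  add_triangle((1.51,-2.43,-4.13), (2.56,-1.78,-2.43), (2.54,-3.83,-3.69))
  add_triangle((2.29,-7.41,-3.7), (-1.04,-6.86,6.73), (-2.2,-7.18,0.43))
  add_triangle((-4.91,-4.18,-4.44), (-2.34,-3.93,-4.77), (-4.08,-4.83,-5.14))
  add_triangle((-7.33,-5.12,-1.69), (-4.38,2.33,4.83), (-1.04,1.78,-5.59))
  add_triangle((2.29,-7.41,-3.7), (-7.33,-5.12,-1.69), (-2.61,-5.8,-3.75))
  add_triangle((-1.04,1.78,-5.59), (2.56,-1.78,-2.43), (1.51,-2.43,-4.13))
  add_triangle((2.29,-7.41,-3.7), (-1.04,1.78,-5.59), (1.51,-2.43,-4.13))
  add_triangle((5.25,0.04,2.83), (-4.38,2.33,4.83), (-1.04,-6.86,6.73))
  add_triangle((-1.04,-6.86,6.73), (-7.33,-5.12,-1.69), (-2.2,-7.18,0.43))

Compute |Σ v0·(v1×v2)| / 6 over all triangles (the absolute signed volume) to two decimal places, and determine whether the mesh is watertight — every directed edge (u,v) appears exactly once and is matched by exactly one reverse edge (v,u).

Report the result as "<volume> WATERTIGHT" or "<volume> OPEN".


Per-triangle v0·(v1×v2)/6:
  t1: +2.0868
  t2: +2.3120
  t3: +1.3694
  t4: +0.9046
  t5: +4.9977
  t6: +3.3720
  t7: +5.8510
  t8: +10.8873
  t9: +1.8307
  t10: +9.2021
  t11: +0.9672
  t12: +3.7796
  t13: -2.8696
  t14: +4.8543
  t15: +38.9717
  t16: +11.8736
  t17: +7.4855
  t18: +4.3707
  t19: +21.6504
  t20: +34.1760
  t21: -1.1250
  t22: +3.4086
  t23: +3.7291
  t24: -0.6208
  t25: +26.1758
  t26: +2.7496
  t27: +2.3088
  t28: +8.6155
  t29: -10.4772
  t30: +13.8795
  t31: -0.0401
  t32: +3.1553
  t33: +2.6761
  t34: +13.1551
  t35: +5.8467
  t36: +3.2194
  t37: +3.6146
  t38: +2.0626
  t39: +28.9757
  t40: +32.0309
  t41: +11.5167
  t42: +11.7249
  t43: -0.1556
  t44: +4.3582
  t45: -1.8408
  t46: +39.4645
  t47: +10.4930
  t48: +2.7125
  t49: +1.6216
  t50: +39.7519
  t51: +0.6460
  t52: +53.1081
  t53: +14.1102
  t54: +5.0889
  t55: +7.8379
  t56: +58.1909
  t57: +41.0285
Σ = +611.0706 → |volume| = 611.07

Directed edges: 171 total; 9 unmatched, e.g. (-0.26,-3.36,-5.7)→(-0.76,-1.1,-6.74) → open.

611.07 OPEN


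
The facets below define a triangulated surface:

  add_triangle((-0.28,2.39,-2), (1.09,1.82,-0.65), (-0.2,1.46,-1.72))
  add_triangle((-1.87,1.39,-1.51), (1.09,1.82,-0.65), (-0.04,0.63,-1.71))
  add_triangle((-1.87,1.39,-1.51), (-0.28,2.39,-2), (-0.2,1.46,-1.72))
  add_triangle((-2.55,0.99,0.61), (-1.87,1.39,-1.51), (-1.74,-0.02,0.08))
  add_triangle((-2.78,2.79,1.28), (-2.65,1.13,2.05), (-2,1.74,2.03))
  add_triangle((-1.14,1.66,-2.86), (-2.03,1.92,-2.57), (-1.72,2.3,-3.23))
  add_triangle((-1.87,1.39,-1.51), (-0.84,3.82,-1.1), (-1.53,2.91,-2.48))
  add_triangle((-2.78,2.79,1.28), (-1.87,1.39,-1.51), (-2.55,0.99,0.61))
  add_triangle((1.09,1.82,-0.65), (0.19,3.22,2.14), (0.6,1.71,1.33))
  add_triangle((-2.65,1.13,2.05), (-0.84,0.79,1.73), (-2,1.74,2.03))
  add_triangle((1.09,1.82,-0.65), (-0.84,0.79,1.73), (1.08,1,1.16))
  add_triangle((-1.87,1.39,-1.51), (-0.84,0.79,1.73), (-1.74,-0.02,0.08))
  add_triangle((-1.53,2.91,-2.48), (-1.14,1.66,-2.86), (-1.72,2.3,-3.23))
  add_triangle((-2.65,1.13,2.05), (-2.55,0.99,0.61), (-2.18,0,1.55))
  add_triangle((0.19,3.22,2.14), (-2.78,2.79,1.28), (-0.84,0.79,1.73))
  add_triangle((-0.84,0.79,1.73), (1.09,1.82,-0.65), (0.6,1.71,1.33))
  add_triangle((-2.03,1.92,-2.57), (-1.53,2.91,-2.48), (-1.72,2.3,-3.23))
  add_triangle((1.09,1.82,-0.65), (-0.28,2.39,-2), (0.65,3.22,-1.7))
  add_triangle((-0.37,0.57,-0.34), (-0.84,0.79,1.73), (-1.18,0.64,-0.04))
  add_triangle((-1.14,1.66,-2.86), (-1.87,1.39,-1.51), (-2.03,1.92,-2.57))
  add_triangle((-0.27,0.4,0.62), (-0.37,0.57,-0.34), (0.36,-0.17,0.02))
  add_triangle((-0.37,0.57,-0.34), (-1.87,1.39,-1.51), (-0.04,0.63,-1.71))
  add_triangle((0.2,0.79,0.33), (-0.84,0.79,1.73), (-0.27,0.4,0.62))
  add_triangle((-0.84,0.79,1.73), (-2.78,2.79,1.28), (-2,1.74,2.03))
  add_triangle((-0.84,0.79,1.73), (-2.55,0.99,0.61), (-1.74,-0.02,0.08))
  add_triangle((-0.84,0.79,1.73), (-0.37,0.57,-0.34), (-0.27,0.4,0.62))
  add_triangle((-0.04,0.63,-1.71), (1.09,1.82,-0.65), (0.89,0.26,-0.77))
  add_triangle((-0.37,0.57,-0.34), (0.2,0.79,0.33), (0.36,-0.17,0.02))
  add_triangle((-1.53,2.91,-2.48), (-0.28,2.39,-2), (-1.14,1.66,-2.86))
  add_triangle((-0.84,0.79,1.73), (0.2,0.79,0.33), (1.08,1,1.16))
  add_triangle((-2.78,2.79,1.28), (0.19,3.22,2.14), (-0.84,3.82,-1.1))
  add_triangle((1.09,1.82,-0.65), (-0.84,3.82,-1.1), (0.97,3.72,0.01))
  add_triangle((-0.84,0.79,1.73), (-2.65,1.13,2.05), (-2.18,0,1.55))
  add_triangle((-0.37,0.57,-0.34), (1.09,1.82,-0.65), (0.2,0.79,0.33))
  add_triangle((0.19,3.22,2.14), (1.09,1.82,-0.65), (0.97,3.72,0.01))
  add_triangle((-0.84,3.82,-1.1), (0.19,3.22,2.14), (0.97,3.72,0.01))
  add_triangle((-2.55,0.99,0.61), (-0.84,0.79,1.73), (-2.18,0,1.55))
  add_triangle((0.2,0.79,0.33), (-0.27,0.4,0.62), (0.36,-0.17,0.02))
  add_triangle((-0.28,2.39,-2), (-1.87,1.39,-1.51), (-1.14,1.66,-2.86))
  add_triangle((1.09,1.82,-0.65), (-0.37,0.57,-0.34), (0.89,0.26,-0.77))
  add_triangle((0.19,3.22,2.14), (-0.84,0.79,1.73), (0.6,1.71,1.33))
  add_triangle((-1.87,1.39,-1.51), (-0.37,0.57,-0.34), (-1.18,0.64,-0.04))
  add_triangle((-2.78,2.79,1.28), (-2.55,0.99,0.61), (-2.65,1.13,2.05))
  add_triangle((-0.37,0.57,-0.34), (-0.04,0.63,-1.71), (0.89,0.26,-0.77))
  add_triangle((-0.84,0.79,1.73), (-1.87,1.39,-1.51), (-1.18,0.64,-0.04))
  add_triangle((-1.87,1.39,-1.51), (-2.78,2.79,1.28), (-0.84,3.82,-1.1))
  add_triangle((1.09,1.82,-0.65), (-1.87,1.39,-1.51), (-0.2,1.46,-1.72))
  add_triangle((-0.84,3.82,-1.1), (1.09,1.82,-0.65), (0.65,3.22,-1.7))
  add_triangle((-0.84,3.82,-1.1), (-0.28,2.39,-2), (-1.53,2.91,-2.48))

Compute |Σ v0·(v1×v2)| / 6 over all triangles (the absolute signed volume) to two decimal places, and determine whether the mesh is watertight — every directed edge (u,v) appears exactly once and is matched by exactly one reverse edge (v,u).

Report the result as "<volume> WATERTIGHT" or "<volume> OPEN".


25.08 OPEN

Per-triangle v0·(v1×v2)/6:
  t1: +0.2486
  t2: +1.0890
  t3: +0.3348
  t4: +0.6735
  t5: +0.6833
  t6: +0.1155
  t7: +1.0065
  t8: +1.5966
  t9: +0.6001
  t10: +0.3312
  t11: +0.8979
  t12: -1.0624
  t13: +0.1934
  t14: +0.5536
  t15: +2.1774
  t16: -0.5142
  t17: +0.3972
  t18: +0.1591
  t19: -0.1493
  t20: +0.0127
  t21: -0.0203
  t22: -0.1465
  t23: -0.0064
  t24: +0.1390
  t25: +0.3857
  t26: -0.0245
  t27: +0.4165
  t28: +0.0245
  t29: +0.6798
  t30: -0.2541
  t31: +5.4219
  t32: +1.1691
  t33: +0.4175
  t34: -0.1434
  t35: +0.5495
  t36: +2.8734
  t37: -0.7528
  t38: +0.0285
  t39: -0.8696
  t40: -0.1765
  t41: +0.4148
  t42: -0.0809
  t43: +1.0031
  t44: -0.1126
  t45: +0.2251
  t46: +3.6057
  t47: -0.6522
  t48: +0.6243
  t49: +1.0001
Σ = +25.0836 → |volume| = 25.08

Directed edges: 147 total; 9 unmatched, e.g. (-1.53,2.91,-2.48)→(-1.87,1.39,-1.51) → open.


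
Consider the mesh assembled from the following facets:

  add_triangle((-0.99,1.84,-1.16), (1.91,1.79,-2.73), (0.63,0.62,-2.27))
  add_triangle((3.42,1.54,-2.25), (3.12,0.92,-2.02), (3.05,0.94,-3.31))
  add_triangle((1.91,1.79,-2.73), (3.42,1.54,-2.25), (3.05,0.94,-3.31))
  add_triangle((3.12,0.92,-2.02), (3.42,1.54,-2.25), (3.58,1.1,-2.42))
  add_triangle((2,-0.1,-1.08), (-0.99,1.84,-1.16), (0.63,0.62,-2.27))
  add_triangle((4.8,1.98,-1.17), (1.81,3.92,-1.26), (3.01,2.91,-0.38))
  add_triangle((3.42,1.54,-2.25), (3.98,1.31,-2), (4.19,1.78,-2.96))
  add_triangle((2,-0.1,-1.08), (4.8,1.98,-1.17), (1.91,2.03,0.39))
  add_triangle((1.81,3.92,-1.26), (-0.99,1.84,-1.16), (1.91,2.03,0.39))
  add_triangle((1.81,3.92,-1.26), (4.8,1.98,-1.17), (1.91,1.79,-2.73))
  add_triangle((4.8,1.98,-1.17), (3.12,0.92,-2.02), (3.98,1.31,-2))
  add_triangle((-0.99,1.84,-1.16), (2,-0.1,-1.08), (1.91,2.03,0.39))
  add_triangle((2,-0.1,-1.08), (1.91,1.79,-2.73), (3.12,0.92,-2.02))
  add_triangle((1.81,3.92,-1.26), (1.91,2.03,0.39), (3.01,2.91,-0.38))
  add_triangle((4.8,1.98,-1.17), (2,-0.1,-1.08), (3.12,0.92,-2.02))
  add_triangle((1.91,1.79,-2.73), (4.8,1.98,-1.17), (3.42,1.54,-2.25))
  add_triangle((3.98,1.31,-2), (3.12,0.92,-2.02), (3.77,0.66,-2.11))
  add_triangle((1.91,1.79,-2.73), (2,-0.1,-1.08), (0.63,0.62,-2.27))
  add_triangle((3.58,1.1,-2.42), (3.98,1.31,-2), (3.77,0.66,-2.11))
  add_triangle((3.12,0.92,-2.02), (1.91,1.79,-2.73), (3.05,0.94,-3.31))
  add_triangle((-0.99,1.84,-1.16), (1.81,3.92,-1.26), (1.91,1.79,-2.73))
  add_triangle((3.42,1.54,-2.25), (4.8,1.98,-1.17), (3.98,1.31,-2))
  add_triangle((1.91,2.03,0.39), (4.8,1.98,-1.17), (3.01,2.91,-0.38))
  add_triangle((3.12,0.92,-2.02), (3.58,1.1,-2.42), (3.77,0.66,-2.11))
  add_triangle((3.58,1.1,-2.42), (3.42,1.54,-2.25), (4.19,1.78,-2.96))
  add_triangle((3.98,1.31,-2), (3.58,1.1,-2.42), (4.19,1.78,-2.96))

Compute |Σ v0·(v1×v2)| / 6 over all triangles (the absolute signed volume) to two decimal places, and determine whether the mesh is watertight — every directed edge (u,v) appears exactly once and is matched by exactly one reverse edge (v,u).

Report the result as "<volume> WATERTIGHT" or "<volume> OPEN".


15.16 WATERTIGHT

Per-triangle v0·(v1×v2)/6:
  t1: +1.1824
  t2: +0.3683
  t3: +1.0549
  t4: -0.0274
  t5: -0.7838
  t6: +1.9908
  t7: +0.0935
  t8: +0.0443
  t9: +0.8916
  t10: +5.0923
  t11: -0.0319
  t12: -2.0490
  t13: +0.3986
  t14: +0.7820
  t15: +0.7581
  t16: +0.9014
  t17: -0.1589
  t18: +0.8440
  t19: +0.2281
  t20: -0.8203
  t21: +2.9921
  t22: +0.4824
  t23: +0.7905
  t24: -0.0164
  t25: -0.0554
  t26: +0.2095
Σ = +15.1617 → |volume| = 15.16

Directed edges: 78 total, each appears once with its reverse present → watertight.


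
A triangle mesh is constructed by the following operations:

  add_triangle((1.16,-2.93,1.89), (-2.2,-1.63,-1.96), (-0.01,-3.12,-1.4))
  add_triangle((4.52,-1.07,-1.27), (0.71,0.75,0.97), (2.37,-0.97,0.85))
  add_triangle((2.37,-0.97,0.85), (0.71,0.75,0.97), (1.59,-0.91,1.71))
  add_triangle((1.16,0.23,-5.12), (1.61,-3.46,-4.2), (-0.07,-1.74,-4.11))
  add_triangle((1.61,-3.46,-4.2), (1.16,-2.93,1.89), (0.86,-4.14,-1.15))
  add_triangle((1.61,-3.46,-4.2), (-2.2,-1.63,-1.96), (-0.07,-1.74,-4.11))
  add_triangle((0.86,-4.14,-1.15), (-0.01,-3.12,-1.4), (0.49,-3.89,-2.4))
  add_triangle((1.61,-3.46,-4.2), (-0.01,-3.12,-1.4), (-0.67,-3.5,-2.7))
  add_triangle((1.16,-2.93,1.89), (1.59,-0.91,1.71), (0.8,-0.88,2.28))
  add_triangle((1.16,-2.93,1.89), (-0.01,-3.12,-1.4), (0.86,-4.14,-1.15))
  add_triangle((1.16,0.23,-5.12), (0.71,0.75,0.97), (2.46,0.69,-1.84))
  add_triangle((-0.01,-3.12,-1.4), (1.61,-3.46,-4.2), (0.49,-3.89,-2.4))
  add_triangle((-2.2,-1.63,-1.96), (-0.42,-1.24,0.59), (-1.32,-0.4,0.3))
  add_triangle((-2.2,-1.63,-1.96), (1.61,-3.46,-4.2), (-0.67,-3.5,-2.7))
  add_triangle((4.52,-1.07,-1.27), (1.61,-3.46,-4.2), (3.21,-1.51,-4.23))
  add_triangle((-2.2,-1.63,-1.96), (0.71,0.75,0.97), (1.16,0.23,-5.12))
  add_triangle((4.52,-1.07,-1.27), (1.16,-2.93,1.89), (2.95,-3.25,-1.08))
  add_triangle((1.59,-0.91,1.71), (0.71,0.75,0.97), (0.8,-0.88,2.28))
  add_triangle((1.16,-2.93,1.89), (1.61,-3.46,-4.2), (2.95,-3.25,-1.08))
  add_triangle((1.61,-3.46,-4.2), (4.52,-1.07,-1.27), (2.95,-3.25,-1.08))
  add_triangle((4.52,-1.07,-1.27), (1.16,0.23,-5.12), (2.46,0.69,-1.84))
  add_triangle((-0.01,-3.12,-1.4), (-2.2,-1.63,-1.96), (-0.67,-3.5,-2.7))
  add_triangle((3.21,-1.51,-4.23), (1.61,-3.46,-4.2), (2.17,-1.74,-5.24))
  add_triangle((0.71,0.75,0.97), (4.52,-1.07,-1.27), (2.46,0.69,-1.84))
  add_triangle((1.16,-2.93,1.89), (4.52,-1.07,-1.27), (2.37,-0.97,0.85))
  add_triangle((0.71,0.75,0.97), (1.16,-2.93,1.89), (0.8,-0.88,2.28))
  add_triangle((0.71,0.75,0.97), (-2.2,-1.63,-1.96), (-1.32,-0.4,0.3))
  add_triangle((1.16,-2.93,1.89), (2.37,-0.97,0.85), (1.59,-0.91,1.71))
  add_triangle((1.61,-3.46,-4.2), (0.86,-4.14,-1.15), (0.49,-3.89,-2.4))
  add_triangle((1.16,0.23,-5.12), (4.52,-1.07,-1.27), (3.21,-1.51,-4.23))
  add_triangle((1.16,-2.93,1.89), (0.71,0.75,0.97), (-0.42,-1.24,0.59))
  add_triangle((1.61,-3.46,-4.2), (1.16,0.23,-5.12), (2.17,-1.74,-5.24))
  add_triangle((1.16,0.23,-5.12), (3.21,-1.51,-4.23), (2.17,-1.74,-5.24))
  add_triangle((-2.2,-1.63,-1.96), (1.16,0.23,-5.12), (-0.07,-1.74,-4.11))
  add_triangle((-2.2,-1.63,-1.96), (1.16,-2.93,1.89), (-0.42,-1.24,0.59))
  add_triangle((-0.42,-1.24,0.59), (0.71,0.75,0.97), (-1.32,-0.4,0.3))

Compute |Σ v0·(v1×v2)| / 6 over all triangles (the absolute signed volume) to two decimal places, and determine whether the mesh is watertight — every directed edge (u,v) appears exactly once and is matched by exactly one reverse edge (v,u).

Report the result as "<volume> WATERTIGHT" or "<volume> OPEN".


Per-triangle v0·(v1×v2)/6:
  t1: +2.9104
  t2: +1.4087
  t3: +0.5417
  t4: +4.1986
  t5: +2.8950
  t6: +3.4179
  t7: +0.4821
  t8: +1.8590
  t9: +0.7806
  t10: +1.0249
  t11: +0.9017
  t12: +0.1400
  t13: +0.7070
  t14: +2.6172
  t15: +5.6015
  t16: +0.4274
  t17: +4.7619
  t18: +0.4581
  t19: +4.8518
  t20: +6.6214
  t21: +4.1584
  t22: +0.8682
  t23: +2.6422
  t24: +1.9155
  t25: +2.3497
  t26: -0.5214
  t27: +0.0497
  t28: +0.9544
  t29: +1.5222
  t30: +3.9742
  t31: +0.5435
  t32: +1.9501
  t33: +2.3698
  t34: +2.8747
  t35: +1.0480
  t36: +0.3351
Σ = +73.6415 → |volume| = 73.64

Directed edges: 108 total, each appears once with its reverse present → watertight.

73.64 WATERTIGHT


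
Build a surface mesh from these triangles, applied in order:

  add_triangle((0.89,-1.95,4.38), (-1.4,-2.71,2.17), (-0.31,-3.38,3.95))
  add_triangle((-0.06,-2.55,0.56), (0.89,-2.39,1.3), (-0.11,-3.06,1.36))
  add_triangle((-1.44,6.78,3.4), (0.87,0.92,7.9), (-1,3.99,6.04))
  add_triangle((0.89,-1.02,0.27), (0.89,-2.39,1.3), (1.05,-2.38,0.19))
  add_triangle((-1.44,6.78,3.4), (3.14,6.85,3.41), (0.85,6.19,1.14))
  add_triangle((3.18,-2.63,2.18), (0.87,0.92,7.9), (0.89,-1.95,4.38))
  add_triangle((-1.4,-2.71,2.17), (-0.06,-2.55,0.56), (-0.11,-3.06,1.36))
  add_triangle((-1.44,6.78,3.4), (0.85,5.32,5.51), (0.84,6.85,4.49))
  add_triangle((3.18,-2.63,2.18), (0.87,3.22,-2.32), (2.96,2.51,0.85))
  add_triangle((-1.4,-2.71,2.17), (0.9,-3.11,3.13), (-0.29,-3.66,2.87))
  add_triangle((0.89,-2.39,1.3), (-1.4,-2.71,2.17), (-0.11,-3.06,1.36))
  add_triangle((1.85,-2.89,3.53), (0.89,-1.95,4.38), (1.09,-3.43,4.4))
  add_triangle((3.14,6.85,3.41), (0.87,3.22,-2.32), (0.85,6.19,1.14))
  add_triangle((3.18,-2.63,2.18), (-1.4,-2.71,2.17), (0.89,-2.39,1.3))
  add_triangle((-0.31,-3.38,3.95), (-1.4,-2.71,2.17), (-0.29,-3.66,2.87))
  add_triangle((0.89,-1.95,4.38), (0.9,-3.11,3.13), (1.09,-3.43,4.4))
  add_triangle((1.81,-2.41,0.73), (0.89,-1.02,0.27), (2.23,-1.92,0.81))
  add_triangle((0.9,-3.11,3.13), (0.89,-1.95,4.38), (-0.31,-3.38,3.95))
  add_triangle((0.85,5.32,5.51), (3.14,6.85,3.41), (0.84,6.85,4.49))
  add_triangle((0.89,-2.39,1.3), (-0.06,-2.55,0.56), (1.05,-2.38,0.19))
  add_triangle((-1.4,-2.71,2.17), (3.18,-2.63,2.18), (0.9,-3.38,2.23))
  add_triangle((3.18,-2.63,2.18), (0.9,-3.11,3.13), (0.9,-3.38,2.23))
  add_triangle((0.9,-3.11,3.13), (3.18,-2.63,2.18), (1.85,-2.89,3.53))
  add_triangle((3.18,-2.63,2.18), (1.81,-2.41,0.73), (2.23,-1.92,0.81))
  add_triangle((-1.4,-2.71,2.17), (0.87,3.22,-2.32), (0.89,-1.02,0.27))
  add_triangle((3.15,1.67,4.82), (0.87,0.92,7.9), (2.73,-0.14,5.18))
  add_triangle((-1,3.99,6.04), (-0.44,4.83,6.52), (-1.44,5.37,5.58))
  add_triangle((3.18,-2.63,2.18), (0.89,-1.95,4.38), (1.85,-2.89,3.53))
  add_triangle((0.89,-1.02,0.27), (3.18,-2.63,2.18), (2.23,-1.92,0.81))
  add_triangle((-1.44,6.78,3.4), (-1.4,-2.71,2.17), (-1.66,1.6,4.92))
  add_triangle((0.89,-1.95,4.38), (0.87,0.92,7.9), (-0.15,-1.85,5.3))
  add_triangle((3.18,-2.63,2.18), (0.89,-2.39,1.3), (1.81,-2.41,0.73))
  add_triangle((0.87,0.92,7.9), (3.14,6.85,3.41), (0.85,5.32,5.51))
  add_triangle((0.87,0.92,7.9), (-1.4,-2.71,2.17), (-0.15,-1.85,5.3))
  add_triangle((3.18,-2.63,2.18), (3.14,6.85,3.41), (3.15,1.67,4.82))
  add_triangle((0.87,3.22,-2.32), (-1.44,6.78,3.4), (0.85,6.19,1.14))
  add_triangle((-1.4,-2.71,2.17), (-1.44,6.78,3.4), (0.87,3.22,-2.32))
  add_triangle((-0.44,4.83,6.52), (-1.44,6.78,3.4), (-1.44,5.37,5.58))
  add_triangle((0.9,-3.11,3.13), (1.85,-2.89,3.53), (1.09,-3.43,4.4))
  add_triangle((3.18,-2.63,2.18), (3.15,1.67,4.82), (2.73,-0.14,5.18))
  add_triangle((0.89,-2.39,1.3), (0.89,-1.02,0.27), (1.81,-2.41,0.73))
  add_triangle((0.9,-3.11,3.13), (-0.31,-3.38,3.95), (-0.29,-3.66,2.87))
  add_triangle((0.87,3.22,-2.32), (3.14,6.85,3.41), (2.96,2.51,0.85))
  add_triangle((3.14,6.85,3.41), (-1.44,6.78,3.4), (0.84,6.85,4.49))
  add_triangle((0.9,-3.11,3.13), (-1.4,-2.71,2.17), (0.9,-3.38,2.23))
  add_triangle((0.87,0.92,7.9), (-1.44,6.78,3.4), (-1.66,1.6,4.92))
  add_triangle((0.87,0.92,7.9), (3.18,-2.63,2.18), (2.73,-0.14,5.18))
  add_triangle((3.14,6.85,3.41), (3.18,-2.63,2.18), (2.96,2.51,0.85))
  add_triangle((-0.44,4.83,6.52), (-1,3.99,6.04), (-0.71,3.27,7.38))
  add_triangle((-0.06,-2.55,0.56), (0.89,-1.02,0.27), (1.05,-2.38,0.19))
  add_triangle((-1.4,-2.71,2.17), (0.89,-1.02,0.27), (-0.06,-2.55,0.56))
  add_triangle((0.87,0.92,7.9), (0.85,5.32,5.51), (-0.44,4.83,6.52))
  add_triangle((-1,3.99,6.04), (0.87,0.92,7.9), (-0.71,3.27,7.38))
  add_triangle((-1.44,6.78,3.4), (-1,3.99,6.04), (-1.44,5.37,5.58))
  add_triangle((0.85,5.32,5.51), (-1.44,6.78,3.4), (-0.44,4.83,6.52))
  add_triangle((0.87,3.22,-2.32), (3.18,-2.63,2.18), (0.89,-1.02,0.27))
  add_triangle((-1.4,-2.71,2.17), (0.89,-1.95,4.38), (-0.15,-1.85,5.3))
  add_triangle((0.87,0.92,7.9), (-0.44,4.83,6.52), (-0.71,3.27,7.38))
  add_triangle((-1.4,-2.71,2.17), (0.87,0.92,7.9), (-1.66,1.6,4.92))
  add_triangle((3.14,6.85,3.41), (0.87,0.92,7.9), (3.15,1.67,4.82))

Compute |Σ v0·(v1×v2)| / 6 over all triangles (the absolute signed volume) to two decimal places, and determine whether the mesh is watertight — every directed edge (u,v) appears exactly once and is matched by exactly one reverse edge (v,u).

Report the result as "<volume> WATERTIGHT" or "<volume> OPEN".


Per-triangle v0·(v1×v2)/6:
  t1: +0.7626
  t2: +0.2892
  t3: -6.1451
  t4: +0.2059
  t5: +10.1367
  t6: +7.9748
  t7: +0.3653
  t8: +5.0102
  t9: +5.2016
  t10: -0.5312
  t11: +0.6385
  t12: +1.0278
  t13: +7.5580
  t14: +1.3293
  t15: +0.9384
  t16: -0.0380
  t17: +0.0237
  t18: +1.7067
  t19: +5.5554
  t20: +0.4981
  t21: -1.0653
  t22: +1.4880
  t23: +1.0245
  t24: +0.3273
  t25: +0.0306
  t26: +5.7156
  t27: +1.3557
  t28: +1.2621
  t29: -0.0945
  t30: +3.9277
  t31: +3.7007
  t32: +0.7816
  t33: +14.9623
  t34: +2.4622
  t35: +10.4720
  t36: +6.1760
  t37: +2.5874
  t38: +3.2980
  t39: +0.4667
  t40: +4.5102
  t41: -0.0145
  t42: +0.9266
  t43: +8.3803
  t44: +5.5423
  t45: +1.3040
  t46: +16.0542
  t47: +5.3230
  t48: +9.2082
  t49: +1.3028
  t50: -0.1508
  t51: -0.6379
  t52: +8.4367
  t53: -1.3044
  t54: -0.8691
  t55: +7.2867
  t56: +1.1490
  t57: +2.2468
  t58: +4.4860
  t59: +10.8054
  t60: +18.2179
Σ = +203.5898 → |volume| = 203.59

Directed edges: 180 total, each appears once with its reverse present → watertight.

203.59 WATERTIGHT
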